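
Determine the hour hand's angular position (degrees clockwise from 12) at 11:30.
The hour hand moves 30 degrees per hour and 0.5 degrees per minute.
At 11:30: (11) x 30 + 30 x 0.5 = 330 + 15 = 345 degrees

Final answer: 345 degrees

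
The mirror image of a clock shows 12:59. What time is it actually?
Reflection across the vertical (12-6) axis maps a hand at angle A degrees to (360 - A) degrees, which sends a reading of T minutes past 12:00 to (720 - T) minutes past 12:00.
Mirror reads 12:59 = 59 minutes past 12:00.
Actual time: (720 - 59) mod 720 = 661 minutes = 11:01.

Final answer: 11:01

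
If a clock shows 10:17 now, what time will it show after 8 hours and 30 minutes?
Starting time: 10:17
Adding 30 minutes to 17 minutes: 17 + 30 = 47 minutes
Adding 8 hours: 10 + 8 = 18 - 12 = 6
Final time: 6:47

Final answer: 6:47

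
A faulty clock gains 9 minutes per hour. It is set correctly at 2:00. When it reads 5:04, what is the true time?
For every 60 true minutes, the faulty clock advances 69 minutes, so 1 faulty-clock minute corresponds to 60/69 true minutes.
From 2:00 to 5:04 on the faulty dial is 184 minutes.
True elapsed: 184 x 60/69 = 160 minutes = 2 hours and 40 minutes.
True time: 2:00 + 2 hours and 40 minutes = 4:40.

Final answer: 4:40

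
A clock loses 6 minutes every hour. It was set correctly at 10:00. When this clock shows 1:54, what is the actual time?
For every 60 true minutes, the faulty clock advances 54 minutes, so 1 faulty-clock minute corresponds to 60/54 true minutes.
From 10:00 to 1:54 on the faulty dial is 234 minutes.
True elapsed: 234 x 60/54 = 260 minutes = 4 hours and 20 minutes.
True time: 10:00 + 4 hours and 20 minutes = 2:20.

Final answer: 2:20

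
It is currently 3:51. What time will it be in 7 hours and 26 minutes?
Starting time: 3:51
Adding 26 minutes to 51 minutes: 51 + 26 = 77 minutes = 1 hour and 17 minutes
Adding 7 hours: 3 + 7 + 1 (carry) = 11
Final time: 11:17

Final answer: 11:17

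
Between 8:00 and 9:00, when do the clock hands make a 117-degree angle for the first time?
At t minutes past 8:00, the hour hand is at 30 x 8 + 0.5t degrees and the minute hand is at 6t degrees.
The smaller angle between them is 117 degrees when |30H - 5.5t| = 117 or |30H - 5.5t| = 243.
With H = 8, solve 30 x 8 - 5.5t = +/- target for each target:
  t = (30 x 8 - 117) / 5.5 = 22.36
  t = (30 x 8 + 117) / 5.5 = 64.91 (outside (0, 60))
  t = (30 x 8 - 243) / 5.5 = -0.55 (outside (0, 60))
  t = (30 x 8 + 243) / 5.5 = 87.82 (outside (0, 60))
Valid solutions in (0, 60): {22.36} minutes.
The first occurrence is t = 22.36 minutes.
The hands form a 117-degree angle at 22.36 minutes past 8:00.

Final answer: 22.36 minutes past 8:00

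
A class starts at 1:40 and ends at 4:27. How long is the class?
From 1:40 to 4:27:
(4 x 60 + 27) - (1 x 60 + 40) = 267 - 100 = 167 minutes
= 2 hours and 47 minutes

Final answer: 2 hours and 47 minutes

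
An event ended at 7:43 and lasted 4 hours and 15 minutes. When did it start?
Starting time: 7:43 = 463 total minutes past 12:00
Subtracting: 4 hours and 15 minutes = 255 minutes
463 - 255 = 208 minutes
= 3 hours and 28 minutes past 12:00 = 3:28

Final answer: 3:28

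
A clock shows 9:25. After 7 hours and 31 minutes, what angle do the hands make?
First find the time 7 hours and 31 minutes after 9:25.
Total minutes: 9 x 60 + 25 + 7 x 60 + 31 = 1016.
1016 mod 720 = 296 minutes = 4:56.
Now compute the angle at 4:56:
Hour hand: 4 x 30 + 56 x 0.5 = 148 degrees
Minute hand: 56 x 6 = 336 degrees
Difference: |148 - 336| = 188 degrees
Smaller angle: 360 - 188 = 172 degrees

Final answer: 172 degrees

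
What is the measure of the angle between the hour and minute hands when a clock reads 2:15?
Hour hand position: 2 x 30 + 15 x 0.5 = 67.5 degrees
Minute hand position: 15 x 6 = 90 degrees
Difference: |67.5 - 90| = 22.5 degrees
The angle between the hands is 22.5 degrees

Final answer: 22.5 degrees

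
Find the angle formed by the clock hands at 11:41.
Hour hand position: 11 x 30 + 41 x 0.5 = 350.5 degrees
Minute hand position: 41 x 6 = 246 degrees
Difference: |350.5 - 246| = 104.5 degrees
The angle between the hands is 104.5 degrees

Final answer: 104.5 degrees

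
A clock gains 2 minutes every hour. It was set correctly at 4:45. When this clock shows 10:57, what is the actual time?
For every 60 true minutes, the faulty clock advances 62 minutes, so 1 faulty-clock minute corresponds to 60/62 true minutes.
From 4:45 to 10:57 on the faulty dial is 372 minutes.
True elapsed: 372 x 60/62 = 360 minutes = 6 hours.
True time: 4:45 + 6 hours = 10:45.

Final answer: 10:45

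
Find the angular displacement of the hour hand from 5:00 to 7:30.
The hour hand moves 0.5 degrees per minute.
Time elapsed: 7:30 - 5:00 = 150 minutes
Angular displacement: 150 x 0.5 = 75 degrees

Final answer: 75 degrees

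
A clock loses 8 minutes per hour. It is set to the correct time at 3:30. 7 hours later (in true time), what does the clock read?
For every 60 true minutes, the faulty clock advances 60 - 8 = 52 minutes.
True elapsed: 7 hours = 420 minutes.
Faulty clock advances: 420 x 52/60 = 364 minutes (drift: 56 minutes behind).
Shown time: 3:30 + 364 minutes = 9:34.

Final answer: 9:34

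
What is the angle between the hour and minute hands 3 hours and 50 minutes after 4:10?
First find the time 3 hours and 50 minutes after 4:10.
Total minutes: 4 x 60 + 10 + 3 x 60 + 50 = 480.
480 mod 720 = 480 minutes = 8:00.
Now compute the angle at 8:00:
Hour hand: 8 x 30 + 0 x 0.5 = 240 degrees
Minute hand: 0 x 6 = 0 degrees
Difference: |240 - 0| = 240 degrees
Smaller angle: 360 - 240 = 120 degrees

Final answer: 120 degrees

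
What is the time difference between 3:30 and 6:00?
From 3:30 to 6:00:
(6 x 60 + 0) - (3 x 60 + 30) = 360 - 210 = 150 minutes
= 2 hours and 30 minutes

Final answer: 2 hours and 30 minutes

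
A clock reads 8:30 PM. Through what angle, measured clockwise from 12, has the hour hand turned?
The hour hand moves 30 degrees per hour and 0.5 degrees per minute.
At 8:30: (8) x 30 + 30 x 0.5 = 240 + 15 = 255 degrees

Final answer: 255 degrees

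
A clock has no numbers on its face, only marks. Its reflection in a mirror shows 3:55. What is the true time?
Reflection across the vertical (12-6) axis maps a hand at angle A degrees to (360 - A) degrees, which sends a reading of T minutes past 12:00 to (720 - T) minutes past 12:00.
Mirror reads 3:55 = 235 minutes past 12:00.
Actual time: (720 - 235) mod 720 = 485 minutes = 8:05.

Final answer: 8:05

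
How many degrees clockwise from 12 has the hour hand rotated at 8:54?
The hour hand moves 30 degrees per hour and 0.5 degrees per minute.
At 8:54: (8) x 30 + 54 x 0.5 = 240 + 27 = 267 degrees

Final answer: 267 degrees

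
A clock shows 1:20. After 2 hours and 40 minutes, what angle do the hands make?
First find the time 2 hours and 40 minutes after 1:20.
Total minutes: 1 x 60 + 20 + 2 x 60 + 40 = 240.
240 mod 720 = 240 minutes = 4:00.
Now compute the angle at 4:00:
Hour hand: 4 x 30 + 0 x 0.5 = 120 degrees
Minute hand: 0 x 6 = 0 degrees
Difference: |120 - 0| = 120 degrees
The angle is 120 degrees

Final answer: 120 degrees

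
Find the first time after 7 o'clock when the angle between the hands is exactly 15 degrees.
At t minutes past 7:00, the hour hand is at 30 x 7 + 0.5t degrees and the minute hand is at 6t degrees.
The smaller angle between them is 15 degrees when |30H - 5.5t| = 15 or |30H - 5.5t| = 345.
With H = 7, solve 30 x 7 - 5.5t = +/- target for each target:
  t = (30 x 7 - 15) / 5.5 = 35.45
  t = (30 x 7 + 15) / 5.5 = 40.91
  t = (30 x 7 - 345) / 5.5 = -24.55 (outside (0, 60))
  t = (30 x 7 + 345) / 5.5 = 100.91 (outside (0, 60))
Valid solutions in (0, 60): {35.45, 40.91} minutes.
The first occurrence is t = 35.45 minutes.
The hands form a 15-degree angle at 35.45 minutes past 7:00.

Final answer: 35.45 minutes past 7:00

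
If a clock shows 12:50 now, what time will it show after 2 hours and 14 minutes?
Starting time: 12:50
Adding 14 minutes to 50 minutes: 50 + 14 = 64 minutes = 1 hour and 4 minutes
Adding 2 hours: 12 + 2 + 1 (carry) = 15 - 12 = 3
Final time: 3:04

Final answer: 3:04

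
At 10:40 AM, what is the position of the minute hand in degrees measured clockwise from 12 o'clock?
The minute hand moves 6 degrees per minute.
At 10:40: 40 x 6 = 240 degrees

Final answer: 240 degrees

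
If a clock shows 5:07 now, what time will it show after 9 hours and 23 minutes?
Starting time: 5:07
Adding 23 minutes to 7 minutes: 7 + 23 = 30 minutes
Adding 9 hours: 5 + 9 = 14 - 12 = 2
Final time: 2:30

Final answer: 2:30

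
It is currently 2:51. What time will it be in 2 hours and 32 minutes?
Starting time: 2:51
Adding 32 minutes to 51 minutes: 51 + 32 = 83 minutes = 1 hour and 23 minutes
Adding 2 hours: 2 + 2 + 1 (carry) = 5
Final time: 5:23

Final answer: 5:23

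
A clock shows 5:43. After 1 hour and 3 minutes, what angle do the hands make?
First find the time 1 hour and 3 minutes after 5:43.
Total minutes: 5 x 60 + 43 + 1 x 60 + 3 = 406.
406 mod 720 = 406 minutes = 6:46.
Now compute the angle at 6:46:
Hour hand: 6 x 30 + 46 x 0.5 = 203 degrees
Minute hand: 46 x 6 = 276 degrees
Difference: |203 - 276| = 73 degrees
The angle is 73 degrees

Final answer: 73 degrees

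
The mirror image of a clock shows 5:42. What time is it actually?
Reflection across the vertical (12-6) axis maps a hand at angle A degrees to (360 - A) degrees, which sends a reading of T minutes past 12:00 to (720 - T) minutes past 12:00.
Mirror reads 5:42 = 342 minutes past 12:00.
Actual time: (720 - 342) mod 720 = 378 minutes = 6:18.

Final answer: 6:18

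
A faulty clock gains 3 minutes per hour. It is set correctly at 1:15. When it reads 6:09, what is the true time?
For every 60 true minutes, the faulty clock advances 63 minutes, so 1 faulty-clock minute corresponds to 60/63 true minutes.
From 1:15 to 6:09 on the faulty dial is 294 minutes.
True elapsed: 294 x 60/63 = 280 minutes = 4 hours and 40 minutes.
True time: 1:15 + 4 hours and 40 minutes = 5:55.

Final answer: 5:55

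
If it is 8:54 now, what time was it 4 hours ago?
Starting time: 8:54 = 534 total minutes past 12:00
Subtracting: 4 hours = 240 minutes
534 - 240 = 294 minutes
= 4 hours and 54 minutes past 12:00 = 4:54

Final answer: 4:54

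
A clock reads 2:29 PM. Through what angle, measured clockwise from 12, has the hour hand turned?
The hour hand moves 30 degrees per hour and 0.5 degrees per minute.
At 2:29: (2) x 30 + 29 x 0.5 = 60 + 14.5 = 74.5 degrees

Final answer: 74.5 degrees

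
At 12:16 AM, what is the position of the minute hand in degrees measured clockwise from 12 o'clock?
The minute hand moves 6 degrees per minute.
At 12:16: 16 x 6 = 96 degrees

Final answer: 96 degrees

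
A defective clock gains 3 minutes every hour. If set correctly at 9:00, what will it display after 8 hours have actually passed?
For every 60 true minutes, the faulty clock advances 60 + 3 = 63 minutes.
True elapsed: 8 hours = 480 minutes.
Faulty clock advances: 480 x 63/60 = 504 minutes (drift: 24 minutes ahead).
Shown time: 9:00 + 504 minutes = 5:24.

Final answer: 5:24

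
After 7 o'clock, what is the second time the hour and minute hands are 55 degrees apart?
At t minutes past 7:00, the hour hand is at 30 x 7 + 0.5t degrees and the minute hand is at 6t degrees.
The smaller angle between them is 55 degrees when |30H - 5.5t| = 55 or |30H - 5.5t| = 305.
With H = 7, solve 30 x 7 - 5.5t = +/- target for each target:
  t = (30 x 7 - 55) / 5.5 = 28.18
  t = (30 x 7 + 55) / 5.5 = 48.18
  t = (30 x 7 - 305) / 5.5 = -17.27 (outside (0, 60))
  t = (30 x 7 + 305) / 5.5 = 93.64 (outside (0, 60))
Valid solutions in (0, 60): {28.18, 48.18} minutes.
The second occurrence is t = 48.18 minutes.
The hands form a 55-degree angle at 48.18 minutes past 7:00.

Final answer: 48.18 minutes past 7:00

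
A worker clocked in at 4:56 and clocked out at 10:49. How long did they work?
From 4:56 to 10:49:
(10 x 60 + 49) - (4 x 60 + 56) = 649 - 296 = 353 minutes
= 5 hours and 53 minutes

Final answer: 5 hours and 53 minutes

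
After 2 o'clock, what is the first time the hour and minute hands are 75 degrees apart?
At t minutes past 2:00, the hour hand is at 30 x 2 + 0.5t degrees and the minute hand is at 6t degrees.
The smaller angle between them is 75 degrees when |30H - 5.5t| = 75 or |30H - 5.5t| = 285.
With H = 2, solve 30 x 2 - 5.5t = +/- target for each target:
  t = (30 x 2 - 75) / 5.5 = -2.73 (outside (0, 60))
  t = (30 x 2 + 75) / 5.5 = 24.55
  t = (30 x 2 - 285) / 5.5 = -40.91 (outside (0, 60))
  t = (30 x 2 + 285) / 5.5 = 62.73 (outside (0, 60))
Valid solutions in (0, 60): {24.55} minutes.
The first occurrence is t = 24.55 minutes.
The hands form a 75-degree angle at 24.55 minutes past 2:00.

Final answer: 24.55 minutes past 2:00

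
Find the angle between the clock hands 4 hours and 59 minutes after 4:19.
First find the time 4 hours and 59 minutes after 4:19.
Total minutes: 4 x 60 + 19 + 4 x 60 + 59 = 558.
558 mod 720 = 558 minutes = 9:18.
Now compute the angle at 9:18:
Hour hand: 9 x 30 + 18 x 0.5 = 279 degrees
Minute hand: 18 x 6 = 108 degrees
Difference: |279 - 108| = 171 degrees
The angle is 171 degrees

Final answer: 171 degrees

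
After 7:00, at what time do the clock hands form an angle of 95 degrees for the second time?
At t minutes past 7:00, the hour hand is at 30 x 7 + 0.5t degrees and the minute hand is at 6t degrees.
The smaller angle between them is 95 degrees when |30H - 5.5t| = 95 or |30H - 5.5t| = 265.
With H = 7, solve 30 x 7 - 5.5t = +/- target for each target:
  t = (30 x 7 - 95) / 5.5 = 20.91
  t = (30 x 7 + 95) / 5.5 = 55.45
  t = (30 x 7 - 265) / 5.5 = -10 (outside (0, 60))
  t = (30 x 7 + 265) / 5.5 = 86.36 (outside (0, 60))
Valid solutions in (0, 60): {20.91, 55.45} minutes.
The second occurrence is t = 55.45 minutes.
The hands form a 95-degree angle at 55.45 minutes past 7:00.

Final answer: 55.45 minutes past 7:00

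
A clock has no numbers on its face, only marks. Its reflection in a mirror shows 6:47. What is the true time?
Reflection across the vertical (12-6) axis maps a hand at angle A degrees to (360 - A) degrees, which sends a reading of T minutes past 12:00 to (720 - T) minutes past 12:00.
Mirror reads 6:47 = 407 minutes past 12:00.
Actual time: (720 - 407) mod 720 = 313 minutes = 5:13.

Final answer: 5:13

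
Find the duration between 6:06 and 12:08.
From 6:06 to 12:08:
(12 x 60 + 8) - (6 x 60 + 6) = 728 - 366 = 362 minutes
= 6 hours and 2 minutes

Final answer: 6 hours and 2 minutes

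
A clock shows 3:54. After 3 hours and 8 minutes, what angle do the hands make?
First find the time 3 hours and 8 minutes after 3:54.
Total minutes: 3 x 60 + 54 + 3 x 60 + 8 = 422.
422 mod 720 = 422 minutes = 7:02.
Now compute the angle at 7:02:
Hour hand: 7 x 30 + 2 x 0.5 = 211 degrees
Minute hand: 2 x 6 = 12 degrees
Difference: |211 - 12| = 199 degrees
Smaller angle: 360 - 199 = 161 degrees

Final answer: 161 degrees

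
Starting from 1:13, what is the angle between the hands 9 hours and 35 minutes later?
First find the time 9 hours and 35 minutes after 1:13.
Total minutes: 1 x 60 + 13 + 9 x 60 + 35 = 648.
648 mod 720 = 648 minutes = 10:48.
Now compute the angle at 10:48:
Hour hand: 10 x 30 + 48 x 0.5 = 324 degrees
Minute hand: 48 x 6 = 288 degrees
Difference: |324 - 288| = 36 degrees
The angle is 36 degrees

Final answer: 36 degrees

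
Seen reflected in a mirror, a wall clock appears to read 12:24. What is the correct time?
Reflection across the vertical (12-6) axis maps a hand at angle A degrees to (360 - A) degrees, which sends a reading of T minutes past 12:00 to (720 - T) minutes past 12:00.
Mirror reads 12:24 = 24 minutes past 12:00.
Actual time: (720 - 24) mod 720 = 696 minutes = 11:36.

Final answer: 11:36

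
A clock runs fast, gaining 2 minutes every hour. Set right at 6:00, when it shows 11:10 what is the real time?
For every 60 true minutes, the faulty clock advances 62 minutes, so 1 faulty-clock minute corresponds to 60/62 true minutes.
From 6:00 to 11:10 on the faulty dial is 310 minutes.
True elapsed: 310 x 60/62 = 300 minutes = 5 hours.
True time: 6:00 + 5 hours = 11:00.

Final answer: 11:00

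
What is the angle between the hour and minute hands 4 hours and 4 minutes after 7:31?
First find the time 4 hours and 4 minutes after 7:31.
Total minutes: 7 x 60 + 31 + 4 x 60 + 4 = 695.
695 mod 720 = 695 minutes = 11:35.
Now compute the angle at 11:35:
Hour hand: 11 x 30 + 35 x 0.5 = 347.5 degrees
Minute hand: 35 x 6 = 210 degrees
Difference: |347.5 - 210| = 137.5 degrees
The angle is 137.5 degrees

Final answer: 137.5 degrees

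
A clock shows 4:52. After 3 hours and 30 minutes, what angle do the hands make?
First find the time 3 hours and 30 minutes after 4:52.
Total minutes: 4 x 60 + 52 + 3 x 60 + 30 = 502.
502 mod 720 = 502 minutes = 8:22.
Now compute the angle at 8:22:
Hour hand: 8 x 30 + 22 x 0.5 = 251 degrees
Minute hand: 22 x 6 = 132 degrees
Difference: |251 - 132| = 119 degrees
The angle is 119 degrees

Final answer: 119 degrees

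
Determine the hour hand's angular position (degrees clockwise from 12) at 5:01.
The hour hand moves 30 degrees per hour and 0.5 degrees per minute.
At 5:01: (5) x 30 + 1 x 0.5 = 150 + 0.5 = 150.5 degrees

Final answer: 150.5 degrees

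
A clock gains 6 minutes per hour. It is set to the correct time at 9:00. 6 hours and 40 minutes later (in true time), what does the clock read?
For every 60 true minutes, the faulty clock advances 60 + 6 = 66 minutes.
True elapsed: 6 hours and 40 minutes = 400 minutes.
Faulty clock advances: 400 x 66/60 = 440 minutes (drift: 40 minutes ahead).
Shown time: 9:00 + 440 minutes = 4:20.

Final answer: 4:20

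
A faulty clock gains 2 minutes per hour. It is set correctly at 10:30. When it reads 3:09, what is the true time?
For every 60 true minutes, the faulty clock advances 62 minutes, so 1 faulty-clock minute corresponds to 60/62 true minutes.
From 10:30 to 3:09 on the faulty dial is 279 minutes.
True elapsed: 279 x 60/62 = 270 minutes = 4 hours and 30 minutes.
True time: 10:30 + 4 hours and 30 minutes = 3:00.

Final answer: 3:00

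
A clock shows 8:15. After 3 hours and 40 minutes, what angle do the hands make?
First find the time 3 hours and 40 minutes after 8:15.
Total minutes: 8 x 60 + 15 + 3 x 60 + 40 = 715.
715 mod 720 = 715 minutes = 11:55.
Now compute the angle at 11:55:
Hour hand: 11 x 30 + 55 x 0.5 = 357.5 degrees
Minute hand: 55 x 6 = 330 degrees
Difference: |357.5 - 330| = 27.5 degrees
The angle is 27.5 degrees

Final answer: 27.5 degrees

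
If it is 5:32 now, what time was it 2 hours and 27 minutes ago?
Starting time: 5:32 = 332 total minutes past 12:00
Subtracting: 2 hours and 27 minutes = 147 minutes
332 - 147 = 185 minutes
= 3 hours and 5 minutes past 12:00 = 3:05

Final answer: 3:05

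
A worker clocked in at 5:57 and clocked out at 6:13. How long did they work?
From 5:57 to 6:13:
(6 x 60 + 13) - (5 x 60 + 57) = 373 - 357 = 16 minutes
= 16 minutes

Final answer: 16 minutes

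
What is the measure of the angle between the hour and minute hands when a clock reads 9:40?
Hour hand position: 9 x 30 + 40 x 0.5 = 290 degrees
Minute hand position: 40 x 6 = 240 degrees
Difference: |290 - 240| = 50 degrees
The angle between the hands is 50 degrees

Final answer: 50 degrees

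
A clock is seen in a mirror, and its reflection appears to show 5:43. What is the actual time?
Reflection across the vertical (12-6) axis maps a hand at angle A degrees to (360 - A) degrees, which sends a reading of T minutes past 12:00 to (720 - T) minutes past 12:00.
Mirror reads 5:43 = 343 minutes past 12:00.
Actual time: (720 - 343) mod 720 = 377 minutes = 6:17.

Final answer: 6:17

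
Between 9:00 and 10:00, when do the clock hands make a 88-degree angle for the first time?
At t minutes past 9:00, the hour hand is at 30 x 9 + 0.5t degrees and the minute hand is at 6t degrees.
The smaller angle between them is 88 degrees when |30H - 5.5t| = 88 or |30H - 5.5t| = 272.
With H = 9, solve 30 x 9 - 5.5t = +/- target for each target:
  t = (30 x 9 - 88) / 5.5 = 33.09
  t = (30 x 9 + 88) / 5.5 = 65.09 (outside (0, 60))
  t = (30 x 9 - 272) / 5.5 = -0.36 (outside (0, 60))
  t = (30 x 9 + 272) / 5.5 = 98.55 (outside (0, 60))
Valid solutions in (0, 60): {33.09} minutes.
The first occurrence is t = 33.09 minutes.
The hands form a 88-degree angle at 33.09 minutes past 9:00.

Final answer: 33.09 minutes past 9:00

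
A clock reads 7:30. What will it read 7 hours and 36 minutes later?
Starting time: 7:30
Adding 36 minutes to 30 minutes: 30 + 36 = 66 minutes = 1 hour and 6 minutes
Adding 7 hours: 7 + 7 + 1 (carry) = 15 - 12 = 3
Final time: 3:06

Final answer: 3:06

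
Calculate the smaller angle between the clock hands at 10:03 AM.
Hour hand position: 10 x 30 + 3 x 0.5 = 301.5 degrees
Minute hand position: 3 x 6 = 18 degrees
Difference: |301.5 - 18| = 283.5 degrees
Since 283.5 > 180, the smaller angle is 360 - 283.5 = 76.5 degrees

Final answer: 76.5 degrees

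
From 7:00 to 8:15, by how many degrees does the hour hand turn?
The hour hand moves 0.5 degrees per minute.
Time elapsed: 8:15 - 7:00 = 75 minutes
Angular displacement: 75 x 0.5 = 37.5 degrees

Final answer: 37.5 degrees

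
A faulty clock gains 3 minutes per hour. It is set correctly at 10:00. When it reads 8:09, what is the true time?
For every 60 true minutes, the faulty clock advances 63 minutes, so 1 faulty-clock minute corresponds to 60/63 true minutes.
From 10:00 to 8:09 on the faulty dial is 609 minutes.
True elapsed: 609 x 60/63 = 580 minutes = 9 hours and 40 minutes.
True time: 10:00 + 9 hours and 40 minutes = 7:40.

Final answer: 7:40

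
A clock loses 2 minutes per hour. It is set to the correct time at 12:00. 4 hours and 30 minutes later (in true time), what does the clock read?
For every 60 true minutes, the faulty clock advances 60 - 2 = 58 minutes.
True elapsed: 4 hours and 30 minutes = 270 minutes.
Faulty clock advances: 270 x 58/60 = 261 minutes (drift: 9 minutes behind).
Shown time: 12:00 + 261 minutes = 4:21.

Final answer: 4:21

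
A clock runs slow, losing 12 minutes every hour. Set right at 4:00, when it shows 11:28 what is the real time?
For every 60 true minutes, the faulty clock advances 48 minutes, so 1 faulty-clock minute corresponds to 60/48 true minutes.
From 4:00 to 11:28 on the faulty dial is 448 minutes.
True elapsed: 448 x 60/48 = 560 minutes = 9 hours and 20 minutes.
True time: 4:00 + 9 hours and 20 minutes = 1:20.

Final answer: 1:20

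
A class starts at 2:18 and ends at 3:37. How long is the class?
From 2:18 to 3:37:
(3 x 60 + 37) - (2 x 60 + 18) = 217 - 138 = 79 minutes
= 1 hour and 19 minutes

Final answer: 1 hour and 19 minutes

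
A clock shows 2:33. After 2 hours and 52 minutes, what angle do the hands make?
First find the time 2 hours and 52 minutes after 2:33.
Total minutes: 2 x 60 + 33 + 2 x 60 + 52 = 325.
325 mod 720 = 325 minutes = 5:25.
Now compute the angle at 5:25:
Hour hand: 5 x 30 + 25 x 0.5 = 162.5 degrees
Minute hand: 25 x 6 = 150 degrees
Difference: |162.5 - 150| = 12.5 degrees
The angle is 12.5 degrees

Final answer: 12.5 degrees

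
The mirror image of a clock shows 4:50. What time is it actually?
Reflection across the vertical (12-6) axis maps a hand at angle A degrees to (360 - A) degrees, which sends a reading of T minutes past 12:00 to (720 - T) minutes past 12:00.
Mirror reads 4:50 = 290 minutes past 12:00.
Actual time: (720 - 290) mod 720 = 430 minutes = 7:10.

Final answer: 7:10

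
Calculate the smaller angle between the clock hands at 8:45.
Hour hand position: 8 x 30 + 45 x 0.5 = 262.5 degrees
Minute hand position: 45 x 6 = 270 degrees
Difference: |262.5 - 270| = 7.5 degrees
The angle between the hands is 7.5 degrees

Final answer: 7.5 degrees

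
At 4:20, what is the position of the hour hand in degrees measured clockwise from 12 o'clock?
The hour hand moves 30 degrees per hour and 0.5 degrees per minute.
At 4:20: (4) x 30 + 20 x 0.5 = 120 + 10 = 130 degrees

Final answer: 130 degrees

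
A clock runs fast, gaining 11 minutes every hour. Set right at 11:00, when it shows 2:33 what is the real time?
For every 60 true minutes, the faulty clock advances 71 minutes, so 1 faulty-clock minute corresponds to 60/71 true minutes.
From 11:00 to 2:33 on the faulty dial is 213 minutes.
True elapsed: 213 x 60/71 = 180 minutes = 3 hours.
True time: 11:00 + 3 hours = 2:00.

Final answer: 2:00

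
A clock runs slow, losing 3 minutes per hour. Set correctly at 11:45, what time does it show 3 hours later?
For every 60 true minutes, the faulty clock advances 60 - 3 = 57 minutes.
True elapsed: 3 hours = 180 minutes.
Faulty clock advances: 180 x 57/60 = 171 minutes (drift: 9 minutes behind).
Shown time: 11:45 + 171 minutes = 2:36.

Final answer: 2:36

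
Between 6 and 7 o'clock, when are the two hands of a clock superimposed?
The minute hand gains 5.5 degrees per minute on the hour hand.
At 6:00, the hour hand is at 180 degrees and the minute hand is at 0 degrees.
The gap is 180 degrees. Time to close: 180/5.5 = 60 x 6/11 = 32.73 minutes.
The hands overlap at 32.73 minutes past 6:00.

Final answer: 32.73 minutes past 6:00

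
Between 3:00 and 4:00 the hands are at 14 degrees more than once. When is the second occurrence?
At t minutes past 3:00, the hour hand is at 30 x 3 + 0.5t degrees and the minute hand is at 6t degrees.
The smaller angle between them is 14 degrees when |30H - 5.5t| = 14 or |30H - 5.5t| = 346.
With H = 3, solve 30 x 3 - 5.5t = +/- target for each target:
  t = (30 x 3 - 14) / 5.5 = 13.82
  t = (30 x 3 + 14) / 5.5 = 18.91
  t = (30 x 3 - 346) / 5.5 = -46.55 (outside (0, 60))
  t = (30 x 3 + 346) / 5.5 = 79.27 (outside (0, 60))
Valid solutions in (0, 60): {13.82, 18.91} minutes.
The second occurrence is t = 18.91 minutes.
The hands form a 14-degree angle at 18.91 minutes past 3:00.

Final answer: 18.91 minutes past 3:00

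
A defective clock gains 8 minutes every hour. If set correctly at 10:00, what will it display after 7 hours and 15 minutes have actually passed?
For every 60 true minutes, the faulty clock advances 60 + 8 = 68 minutes.
True elapsed: 7 hours and 15 minutes = 435 minutes.
Faulty clock advances: 435 x 68/60 = 493 minutes (drift: 58 minutes ahead).
Shown time: 10:00 + 493 minutes = 6:13.

Final answer: 6:13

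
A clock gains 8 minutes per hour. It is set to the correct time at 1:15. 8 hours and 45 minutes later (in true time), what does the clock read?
For every 60 true minutes, the faulty clock advances 60 + 8 = 68 minutes.
True elapsed: 8 hours and 45 minutes = 525 minutes.
Faulty clock advances: 525 x 68/60 = 595 minutes (drift: 70 minutes ahead).
Shown time: 1:15 + 595 minutes = 11:10.

Final answer: 11:10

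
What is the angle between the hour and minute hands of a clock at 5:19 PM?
Hour hand position: 5 x 30 + 19 x 0.5 = 159.5 degrees
Minute hand position: 19 x 6 = 114 degrees
Difference: |159.5 - 114| = 45.5 degrees
The angle between the hands is 45.5 degrees

Final answer: 45.5 degrees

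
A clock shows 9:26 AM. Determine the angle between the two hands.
Hour hand position: 9 x 30 + 26 x 0.5 = 283 degrees
Minute hand position: 26 x 6 = 156 degrees
Difference: |283 - 156| = 127 degrees
The angle between the hands is 127 degrees

Final answer: 127 degrees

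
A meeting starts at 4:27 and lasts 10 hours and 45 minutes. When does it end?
Starting time: 4:27
Adding 45 minutes to 27 minutes: 27 + 45 = 72 minutes = 1 hour and 12 minutes
Adding 10 hours: 4 + 10 + 1 (carry) = 15 - 12 = 3
Final time: 3:12

Final answer: 3:12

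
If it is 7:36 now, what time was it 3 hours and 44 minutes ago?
Starting time: 7:36 = 456 total minutes past 12:00
Subtracting: 3 hours and 44 minutes = 224 minutes
456 - 224 = 232 minutes
= 3 hours and 52 minutes past 12:00 = 3:52

Final answer: 3:52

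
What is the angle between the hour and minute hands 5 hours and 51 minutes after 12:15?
First find the time 5 hours and 51 minutes after 12:15.
Total minutes: 12 x 60 + 15 + 5 x 60 + 51 = 1086.
1086 mod 720 = 366 minutes = 6:06.
Now compute the angle at 6:06:
Hour hand: 6 x 30 + 6 x 0.5 = 183 degrees
Minute hand: 6 x 6 = 36 degrees
Difference: |183 - 36| = 147 degrees
The angle is 147 degrees

Final answer: 147 degrees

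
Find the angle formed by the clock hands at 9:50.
Hour hand position: 9 x 30 + 50 x 0.5 = 295 degrees
Minute hand position: 50 x 6 = 300 degrees
Difference: |295 - 300| = 5 degrees
The angle between the hands is 5 degrees

Final answer: 5 degrees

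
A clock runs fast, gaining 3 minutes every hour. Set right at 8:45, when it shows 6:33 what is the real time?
For every 60 true minutes, the faulty clock advances 63 minutes, so 1 faulty-clock minute corresponds to 60/63 true minutes.
From 8:45 to 6:33 on the faulty dial is 588 minutes.
True elapsed: 588 x 60/63 = 560 minutes = 9 hours and 20 minutes.
True time: 8:45 + 9 hours and 20 minutes = 6:05.

Final answer: 6:05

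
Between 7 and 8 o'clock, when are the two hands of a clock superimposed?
The minute hand gains 5.5 degrees per minute on the hour hand.
At 7:00, the hour hand is at 210 degrees and the minute hand is at 0 degrees.
The gap is 210 degrees. Time to close: 210/5.5 = 60 x 7/11 = 38.18 minutes.
The hands overlap at 38.18 minutes past 7:00.

Final answer: 38.18 minutes past 7:00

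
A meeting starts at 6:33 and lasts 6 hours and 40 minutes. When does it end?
Starting time: 6:33
Adding 40 minutes to 33 minutes: 33 + 40 = 73 minutes = 1 hour and 13 minutes
Adding 6 hours: 6 + 6 + 1 (carry) = 13 - 12 = 1
Final time: 1:13

Final answer: 1:13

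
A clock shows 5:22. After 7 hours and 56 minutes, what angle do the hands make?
First find the time 7 hours and 56 minutes after 5:22.
Total minutes: 5 x 60 + 22 + 7 x 60 + 56 = 798.
798 mod 720 = 78 minutes = 1:18.
Now compute the angle at 1:18:
Hour hand: 1 x 30 + 18 x 0.5 = 39 degrees
Minute hand: 18 x 6 = 108 degrees
Difference: |39 - 108| = 69 degrees
The angle is 69 degrees

Final answer: 69 degrees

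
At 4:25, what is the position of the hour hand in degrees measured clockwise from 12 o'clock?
The hour hand moves 30 degrees per hour and 0.5 degrees per minute.
At 4:25: (4) x 30 + 25 x 0.5 = 120 + 12.5 = 132.5 degrees

Final answer: 132.5 degrees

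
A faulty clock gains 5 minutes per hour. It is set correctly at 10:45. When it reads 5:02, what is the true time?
For every 60 true minutes, the faulty clock advances 65 minutes, so 1 faulty-clock minute corresponds to 60/65 true minutes.
From 10:45 to 5:02 on the faulty dial is 377 minutes.
True elapsed: 377 x 60/65 = 348 minutes = 5 hours and 48 minutes.
True time: 10:45 + 5 hours and 48 minutes = 4:33.

Final answer: 4:33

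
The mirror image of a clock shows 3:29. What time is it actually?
Reflection across the vertical (12-6) axis maps a hand at angle A degrees to (360 - A) degrees, which sends a reading of T minutes past 12:00 to (720 - T) minutes past 12:00.
Mirror reads 3:29 = 209 minutes past 12:00.
Actual time: (720 - 209) mod 720 = 511 minutes = 8:31.

Final answer: 8:31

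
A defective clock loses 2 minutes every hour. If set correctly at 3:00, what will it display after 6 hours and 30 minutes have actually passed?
For every 60 true minutes, the faulty clock advances 60 - 2 = 58 minutes.
True elapsed: 6 hours and 30 minutes = 390 minutes.
Faulty clock advances: 390 x 58/60 = 377 minutes (drift: 13 minutes behind).
Shown time: 3:00 + 377 minutes = 9:17.

Final answer: 9:17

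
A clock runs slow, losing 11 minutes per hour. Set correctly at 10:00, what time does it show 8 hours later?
For every 60 true minutes, the faulty clock advances 60 - 11 = 49 minutes.
True elapsed: 8 hours = 480 minutes.
Faulty clock advances: 480 x 49/60 = 392 minutes (drift: 88 minutes behind).
Shown time: 10:00 + 392 minutes = 4:32.

Final answer: 4:32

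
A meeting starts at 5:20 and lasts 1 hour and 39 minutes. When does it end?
Starting time: 5:20
Adding 39 minutes to 20 minutes: 20 + 39 = 59 minutes
Adding 1 hour: 5 + 1 = 6
Final time: 6:59

Final answer: 6:59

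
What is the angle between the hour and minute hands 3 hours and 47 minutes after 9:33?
First find the time 3 hours and 47 minutes after 9:33.
Total minutes: 9 x 60 + 33 + 3 x 60 + 47 = 800.
800 mod 720 = 80 minutes = 1:20.
Now compute the angle at 1:20:
Hour hand: 1 x 30 + 20 x 0.5 = 40 degrees
Minute hand: 20 x 6 = 120 degrees
Difference: |40 - 120| = 80 degrees
The angle is 80 degrees

Final answer: 80 degrees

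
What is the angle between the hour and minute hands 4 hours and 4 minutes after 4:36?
First find the time 4 hours and 4 minutes after 4:36.
Total minutes: 4 x 60 + 36 + 4 x 60 + 4 = 520.
520 mod 720 = 520 minutes = 8:40.
Now compute the angle at 8:40:
Hour hand: 8 x 30 + 40 x 0.5 = 260 degrees
Minute hand: 40 x 6 = 240 degrees
Difference: |260 - 240| = 20 degrees
The angle is 20 degrees

Final answer: 20 degrees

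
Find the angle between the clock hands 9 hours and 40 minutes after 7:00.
First find the time 9 hours and 40 minutes after 7:00.
Total minutes: 7 x 60 + 0 + 9 x 60 + 40 = 1000.
1000 mod 720 = 280 minutes = 4:40.
Now compute the angle at 4:40:
Hour hand: 4 x 30 + 40 x 0.5 = 140 degrees
Minute hand: 40 x 6 = 240 degrees
Difference: |140 - 240| = 100 degrees
The angle is 100 degrees

Final answer: 100 degrees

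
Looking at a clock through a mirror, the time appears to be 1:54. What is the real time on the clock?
Reflection across the vertical (12-6) axis maps a hand at angle A degrees to (360 - A) degrees, which sends a reading of T minutes past 12:00 to (720 - T) minutes past 12:00.
Mirror reads 1:54 = 114 minutes past 12:00.
Actual time: (720 - 114) mod 720 = 606 minutes = 10:06.

Final answer: 10:06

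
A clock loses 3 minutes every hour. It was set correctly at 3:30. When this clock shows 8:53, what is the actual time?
For every 60 true minutes, the faulty clock advances 57 minutes, so 1 faulty-clock minute corresponds to 60/57 true minutes.
From 3:30 to 8:53 on the faulty dial is 323 minutes.
True elapsed: 323 x 60/57 = 340 minutes = 5 hours and 40 minutes.
True time: 3:30 + 5 hours and 40 minutes = 9:10.

Final answer: 9:10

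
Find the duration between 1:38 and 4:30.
From 1:38 to 4:30:
(4 x 60 + 30) - (1 x 60 + 38) = 270 - 98 = 172 minutes
= 2 hours and 52 minutes

Final answer: 2 hours and 52 minutes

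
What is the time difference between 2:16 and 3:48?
From 2:16 to 3:48:
(3 x 60 + 48) - (2 x 60 + 16) = 228 - 136 = 92 minutes
= 1 hour and 32 minutes

Final answer: 1 hour and 32 minutes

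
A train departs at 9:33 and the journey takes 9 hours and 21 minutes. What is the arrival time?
Starting time: 9:33
Adding 21 minutes to 33 minutes: 33 + 21 = 54 minutes
Adding 9 hours: 9 + 9 = 18 - 12 = 6
Final time: 6:54

Final answer: 6:54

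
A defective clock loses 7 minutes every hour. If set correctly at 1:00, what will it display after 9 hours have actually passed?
For every 60 true minutes, the faulty clock advances 60 - 7 = 53 minutes.
True elapsed: 9 hours = 540 minutes.
Faulty clock advances: 540 x 53/60 = 477 minutes (drift: 63 minutes behind).
Shown time: 1:00 + 477 minutes = 8:57.

Final answer: 8:57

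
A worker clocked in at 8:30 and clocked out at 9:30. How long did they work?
From 8:30 to 9:30:
(9 x 60 + 30) - (8 x 60 + 30) = 570 - 510 = 60 minutes
= 1 hour

Final answer: 1 hour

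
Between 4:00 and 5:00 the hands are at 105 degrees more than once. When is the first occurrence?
At t minutes past 4:00, the hour hand is at 30 x 4 + 0.5t degrees and the minute hand is at 6t degrees.
The smaller angle between them is 105 degrees when |30H - 5.5t| = 105 or |30H - 5.5t| = 255.
With H = 4, solve 30 x 4 - 5.5t = +/- target for each target:
  t = (30 x 4 - 105) / 5.5 = 2.73
  t = (30 x 4 + 105) / 5.5 = 40.91
  t = (30 x 4 - 255) / 5.5 = -24.55 (outside (0, 60))
  t = (30 x 4 + 255) / 5.5 = 68.18 (outside (0, 60))
Valid solutions in (0, 60): {2.73, 40.91} minutes.
The first occurrence is t = 2.73 minutes.
The hands form a 105-degree angle at 2.73 minutes past 4:00.

Final answer: 2.73 minutes past 4:00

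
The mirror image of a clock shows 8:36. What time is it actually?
Reflection across the vertical (12-6) axis maps a hand at angle A degrees to (360 - A) degrees, which sends a reading of T minutes past 12:00 to (720 - T) minutes past 12:00.
Mirror reads 8:36 = 516 minutes past 12:00.
Actual time: (720 - 516) mod 720 = 204 minutes = 3:24.

Final answer: 3:24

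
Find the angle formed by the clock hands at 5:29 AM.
Hour hand position: 5 x 30 + 29 x 0.5 = 164.5 degrees
Minute hand position: 29 x 6 = 174 degrees
Difference: |164.5 - 174| = 9.5 degrees
The angle between the hands is 9.5 degrees

Final answer: 9.5 degrees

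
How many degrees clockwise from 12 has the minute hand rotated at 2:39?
The minute hand moves 6 degrees per minute.
At 2:39: 39 x 6 = 234 degrees

Final answer: 234 degrees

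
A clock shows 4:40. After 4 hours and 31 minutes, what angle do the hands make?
First find the time 4 hours and 31 minutes after 4:40.
Total minutes: 4 x 60 + 40 + 4 x 60 + 31 = 551.
551 mod 720 = 551 minutes = 9:11.
Now compute the angle at 9:11:
Hour hand: 9 x 30 + 11 x 0.5 = 275.5 degrees
Minute hand: 11 x 6 = 66 degrees
Difference: |275.5 - 66| = 209.5 degrees
Smaller angle: 360 - 209.5 = 150.5 degrees

Final answer: 150.5 degrees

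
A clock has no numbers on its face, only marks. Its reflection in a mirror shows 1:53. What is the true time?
Reflection across the vertical (12-6) axis maps a hand at angle A degrees to (360 - A) degrees, which sends a reading of T minutes past 12:00 to (720 - T) minutes past 12:00.
Mirror reads 1:53 = 113 minutes past 12:00.
Actual time: (720 - 113) mod 720 = 607 minutes = 10:07.

Final answer: 10:07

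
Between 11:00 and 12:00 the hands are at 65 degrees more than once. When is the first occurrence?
At t minutes past 11:00, the hour hand is at 30 x 11 + 0.5t degrees and the minute hand is at 6t degrees.
The smaller angle between them is 65 degrees when |30H - 5.5t| = 65 or |30H - 5.5t| = 295.
With H = 11, solve 30 x 11 - 5.5t = +/- target for each target:
  t = (30 x 11 - 65) / 5.5 = 48.18
  t = (30 x 11 + 65) / 5.5 = 71.82 (outside (0, 60))
  t = (30 x 11 - 295) / 5.5 = 6.36
  t = (30 x 11 + 295) / 5.5 = 113.64 (outside (0, 60))
Valid solutions in (0, 60): {6.36, 48.18} minutes.
The first occurrence is t = 6.36 minutes.
The hands form a 65-degree angle at 6.36 minutes past 11:00.

Final answer: 6.36 minutes past 11:00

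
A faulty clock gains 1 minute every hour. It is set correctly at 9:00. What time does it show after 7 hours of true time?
For every 60 true minutes, the faulty clock advances 60 + 1 = 61 minutes.
True elapsed: 7 hours = 420 minutes.
Faulty clock advances: 420 x 61/60 = 427 minutes (drift: 7 minutes ahead).
Shown time: 9:00 + 427 minutes = 4:07.

Final answer: 4:07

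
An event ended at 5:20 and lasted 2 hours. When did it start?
Starting time: 5:20 = 320 total minutes past 12:00
Subtracting: 2 hours = 120 minutes
320 - 120 = 200 minutes
= 3 hours and 20 minutes past 12:00 = 3:20

Final answer: 3:20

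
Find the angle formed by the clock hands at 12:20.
Hour hand position: 0 x 30 + 20 x 0.5 = 10 degrees
Minute hand position: 20 x 6 = 120 degrees
Difference: |10 - 120| = 110 degrees
The angle between the hands is 110 degrees

Final answer: 110 degrees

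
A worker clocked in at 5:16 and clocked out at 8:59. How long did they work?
From 5:16 to 8:59:
(8 x 60 + 59) - (5 x 60 + 16) = 539 - 316 = 223 minutes
= 3 hours and 43 minutes

Final answer: 3 hours and 43 minutes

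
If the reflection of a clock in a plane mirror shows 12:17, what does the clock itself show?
Reflection across the vertical (12-6) axis maps a hand at angle A degrees to (360 - A) degrees, which sends a reading of T minutes past 12:00 to (720 - T) minutes past 12:00.
Mirror reads 12:17 = 17 minutes past 12:00.
Actual time: (720 - 17) mod 720 = 703 minutes = 11:43.

Final answer: 11:43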